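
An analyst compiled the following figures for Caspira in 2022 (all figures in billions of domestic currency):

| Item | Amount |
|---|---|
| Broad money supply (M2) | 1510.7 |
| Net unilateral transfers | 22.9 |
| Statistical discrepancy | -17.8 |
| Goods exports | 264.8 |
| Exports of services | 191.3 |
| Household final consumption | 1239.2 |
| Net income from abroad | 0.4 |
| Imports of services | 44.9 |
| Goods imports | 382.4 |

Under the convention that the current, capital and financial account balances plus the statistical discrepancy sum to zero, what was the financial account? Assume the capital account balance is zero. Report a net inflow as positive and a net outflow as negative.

Goods balance = 264.8 - 382.4 = -117.6
Services balance = 191.3 - 44.9 = 146.4
Trade balance (goods + services) = -117.6 + 146.4 = 28.8
Net primary income = 0.4
Net secondary income = 22.9
Current account = 28.8 + 0.4 + 22.9 = 52.1
Financial account = -(52.1 + (-17.8)) = -34.3

-34.3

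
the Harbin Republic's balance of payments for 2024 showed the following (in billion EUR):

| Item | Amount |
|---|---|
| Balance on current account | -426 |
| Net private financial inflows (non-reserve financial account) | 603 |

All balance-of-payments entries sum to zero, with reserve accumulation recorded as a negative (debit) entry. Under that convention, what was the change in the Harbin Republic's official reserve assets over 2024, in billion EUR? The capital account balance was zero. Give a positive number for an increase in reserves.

177

Official reserve transactions balance = -((-426) + 603) = -177
An accumulation of reserves is recorded as a debit (negative entry), so the change in the stock of reserves is the negative of that balance.
Change in official reserves = -(-177) = 177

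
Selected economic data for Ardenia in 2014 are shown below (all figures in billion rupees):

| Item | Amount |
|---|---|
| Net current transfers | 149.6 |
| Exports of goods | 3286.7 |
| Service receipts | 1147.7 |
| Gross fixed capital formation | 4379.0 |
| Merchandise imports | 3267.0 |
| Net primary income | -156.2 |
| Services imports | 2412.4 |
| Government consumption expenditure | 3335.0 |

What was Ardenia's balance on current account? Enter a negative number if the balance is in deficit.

Goods balance = 3286.7 - 3267.0 = 19.7
Services balance = 1147.7 - 2412.4 = -1264.7
Trade balance (goods + services) = 19.7 + (-1264.7) = -1245.0
Net primary income = -156.2
Net secondary income = 149.6
Current account = -1245.0 + (-156.2) + 149.6 = -1251.6

-1251.6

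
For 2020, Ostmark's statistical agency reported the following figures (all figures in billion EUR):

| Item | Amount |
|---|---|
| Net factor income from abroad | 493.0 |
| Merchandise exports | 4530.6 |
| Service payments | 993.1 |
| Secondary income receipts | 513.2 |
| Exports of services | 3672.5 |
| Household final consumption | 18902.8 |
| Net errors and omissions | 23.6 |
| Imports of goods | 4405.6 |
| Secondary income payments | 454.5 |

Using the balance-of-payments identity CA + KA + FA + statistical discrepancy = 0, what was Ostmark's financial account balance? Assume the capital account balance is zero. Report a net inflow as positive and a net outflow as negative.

Goods balance = 4530.6 - 4405.6 = 125.0
Services balance = 3672.5 - 993.1 = 2679.4
Trade balance (goods + services) = 125.0 + 2679.4 = 2804.4
Net primary income = 493.0
Net secondary income = 513.2 - 454.5 = 58.7
Current account = 2804.4 + 493.0 + 58.7 = 3356.1
Financial account = -(3356.1 + 23.6) = -3379.7

-3379.7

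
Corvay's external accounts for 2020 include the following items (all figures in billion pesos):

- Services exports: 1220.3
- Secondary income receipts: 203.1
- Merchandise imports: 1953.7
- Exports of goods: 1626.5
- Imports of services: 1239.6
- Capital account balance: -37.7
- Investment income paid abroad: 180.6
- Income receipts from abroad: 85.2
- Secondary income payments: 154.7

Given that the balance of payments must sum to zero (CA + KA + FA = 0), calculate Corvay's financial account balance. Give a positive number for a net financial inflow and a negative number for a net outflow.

Goods balance = 1626.5 - 1953.7 = -327.2
Services balance = 1220.3 - 1239.6 = -19.3
Trade balance (goods + services) = -327.2 + (-19.3) = -346.5
Net primary income = 85.2 - 180.6 = -95.4
Net secondary income = 203.1 - 154.7 = 48.4
Current account = -346.5 + (-95.4) + 48.4 = -393.5
Financial account = -(-393.5 + (-37.7)) = 431.2

431.2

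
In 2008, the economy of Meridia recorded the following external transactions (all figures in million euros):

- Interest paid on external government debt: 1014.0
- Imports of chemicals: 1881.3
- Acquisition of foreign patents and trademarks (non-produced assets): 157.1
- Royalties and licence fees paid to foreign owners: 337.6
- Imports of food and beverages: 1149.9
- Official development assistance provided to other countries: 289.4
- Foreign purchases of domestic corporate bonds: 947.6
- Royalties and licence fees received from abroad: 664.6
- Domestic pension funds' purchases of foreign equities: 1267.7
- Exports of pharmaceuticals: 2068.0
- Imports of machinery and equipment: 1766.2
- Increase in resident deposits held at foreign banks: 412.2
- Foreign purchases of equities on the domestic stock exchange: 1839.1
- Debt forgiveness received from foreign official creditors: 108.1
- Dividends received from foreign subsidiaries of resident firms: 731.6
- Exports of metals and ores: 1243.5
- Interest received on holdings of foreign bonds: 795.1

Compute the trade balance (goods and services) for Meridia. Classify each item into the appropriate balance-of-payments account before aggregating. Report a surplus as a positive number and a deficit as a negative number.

Goods: -1149.9 - 1766.2 + 1243.5 + 2068.0 - 1881.3 = -1485.9
Services: 664.6 - 337.6 = 327.0
Trade balance = -1485.9 + 327.0 = -1158.9
(Excluded from the trade balance — primary income: interest paid on external government debt 1014.0, dividends received from foreign subsidiaries of resident firms 731.6, interest received on holdings of foreign bonds 795.1; capital account: acquisition of foreign patents and trademarks (non-produced assets) 157.1, debt forgiveness received from foreign official creditors 108.1; secondary income: official development assistance provided to other countries 289.4; financial account: foreign purchases of domestic corporate bonds 947.6, domestic pension funds' purchases of foreign equities 1267.7, increase in resident deposits held at foreign banks 412.2, foreign purchases of equities on the domestic stock exchange 1839.1.)

-1158.9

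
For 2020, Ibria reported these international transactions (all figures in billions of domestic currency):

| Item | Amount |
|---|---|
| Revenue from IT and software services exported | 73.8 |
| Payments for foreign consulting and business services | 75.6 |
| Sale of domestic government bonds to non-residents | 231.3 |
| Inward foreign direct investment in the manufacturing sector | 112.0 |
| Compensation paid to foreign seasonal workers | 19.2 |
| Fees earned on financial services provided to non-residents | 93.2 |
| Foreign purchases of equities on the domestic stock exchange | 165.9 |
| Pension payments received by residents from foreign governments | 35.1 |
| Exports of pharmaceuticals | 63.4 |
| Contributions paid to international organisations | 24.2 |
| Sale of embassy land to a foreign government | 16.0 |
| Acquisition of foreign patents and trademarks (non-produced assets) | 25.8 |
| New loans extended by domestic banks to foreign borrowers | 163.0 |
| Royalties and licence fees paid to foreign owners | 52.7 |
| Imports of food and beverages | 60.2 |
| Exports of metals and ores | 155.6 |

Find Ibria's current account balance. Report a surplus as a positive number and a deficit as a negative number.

189.2

Goods: 155.6 + 63.4 - 60.2 = 158.8
Services: 93.2 - 52.7 - 75.6 + 73.8 = 38.7
Primary income: -19.2
Secondary income: -24.2 + 35.1 = 10.9
Current account = 158.8 + 38.7 + (-19.2) + 10.9 = 189.2
(Excluded from the current account — financial account: sale of domestic government bonds to non-residents 231.3, inward foreign direct investment in the manufacturing sector 112.0, foreign purchases of equities on the domestic stock exchange 165.9, new loans extended by domestic banks to foreign borrowers 163.0; capital account: sale of embassy land to a foreign government 16.0, acquisition of foreign patents and trademarks (non-produced assets) 25.8.)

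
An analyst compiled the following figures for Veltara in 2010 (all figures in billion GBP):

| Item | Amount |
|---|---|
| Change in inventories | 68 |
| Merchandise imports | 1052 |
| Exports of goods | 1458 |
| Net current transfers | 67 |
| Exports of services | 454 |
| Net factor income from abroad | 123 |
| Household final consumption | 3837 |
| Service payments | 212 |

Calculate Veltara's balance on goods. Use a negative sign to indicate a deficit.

Goods balance = 1458 - 1052 = 406

406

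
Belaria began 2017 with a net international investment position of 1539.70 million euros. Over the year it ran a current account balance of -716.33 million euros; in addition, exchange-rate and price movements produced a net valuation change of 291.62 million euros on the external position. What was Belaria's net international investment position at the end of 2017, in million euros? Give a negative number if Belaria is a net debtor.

Change in NIIP = current account + net valuation change = -716.33 + 291.62 = -424.71
End-of-year NIIP = 1539.70 + (-424.71) = 1114.99

1114.99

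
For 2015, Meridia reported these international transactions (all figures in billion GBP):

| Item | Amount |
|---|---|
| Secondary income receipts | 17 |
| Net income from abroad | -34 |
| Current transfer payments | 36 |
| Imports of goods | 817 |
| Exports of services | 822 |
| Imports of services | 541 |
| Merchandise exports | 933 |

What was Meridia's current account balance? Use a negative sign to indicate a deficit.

344

Goods balance = 933 - 817 = 116
Services balance = 822 - 541 = 281
Trade balance (goods + services) = 116 + 281 = 397
Net primary income = -34
Net secondary income = 17 - 36 = -19
Current account = 397 + (-34) + (-19) = 344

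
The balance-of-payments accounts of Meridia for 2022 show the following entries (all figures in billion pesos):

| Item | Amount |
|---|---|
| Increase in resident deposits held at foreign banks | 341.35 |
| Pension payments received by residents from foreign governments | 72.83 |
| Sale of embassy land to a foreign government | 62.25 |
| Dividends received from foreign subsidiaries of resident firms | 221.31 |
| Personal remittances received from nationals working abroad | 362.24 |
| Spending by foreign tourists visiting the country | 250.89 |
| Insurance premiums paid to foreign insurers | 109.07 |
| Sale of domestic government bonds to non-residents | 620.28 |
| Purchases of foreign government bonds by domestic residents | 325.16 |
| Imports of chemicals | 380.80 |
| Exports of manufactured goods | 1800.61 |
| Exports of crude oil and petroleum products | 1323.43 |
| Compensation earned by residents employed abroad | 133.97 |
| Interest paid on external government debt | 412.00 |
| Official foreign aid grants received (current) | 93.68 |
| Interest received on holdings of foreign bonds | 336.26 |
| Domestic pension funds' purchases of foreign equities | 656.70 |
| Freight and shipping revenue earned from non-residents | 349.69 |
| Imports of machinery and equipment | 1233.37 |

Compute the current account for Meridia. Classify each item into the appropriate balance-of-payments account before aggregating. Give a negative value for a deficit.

2809.67

Goods: 1323.43 + 1800.61 - 380.80 - 1233.37 = 1509.87
Services: 349.69 - 109.07 + 250.89 = 491.51
Primary income: 133.97 - 412.00 + 221.31 + 336.26 = 279.54
Secondary income: 362.24 + 72.83 + 93.68 = 528.75
Current account = 1509.87 + 491.51 + 279.54 + 528.75 = 2809.67
(Excluded from the current account — financial account: increase in resident deposits held at foreign banks 341.35, sale of domestic government bonds to non-residents 620.28, purchases of foreign government bonds by domestic residents 325.16, domestic pension funds' purchases of foreign equities 656.70; capital account: sale of embassy land to a foreign government 62.25.)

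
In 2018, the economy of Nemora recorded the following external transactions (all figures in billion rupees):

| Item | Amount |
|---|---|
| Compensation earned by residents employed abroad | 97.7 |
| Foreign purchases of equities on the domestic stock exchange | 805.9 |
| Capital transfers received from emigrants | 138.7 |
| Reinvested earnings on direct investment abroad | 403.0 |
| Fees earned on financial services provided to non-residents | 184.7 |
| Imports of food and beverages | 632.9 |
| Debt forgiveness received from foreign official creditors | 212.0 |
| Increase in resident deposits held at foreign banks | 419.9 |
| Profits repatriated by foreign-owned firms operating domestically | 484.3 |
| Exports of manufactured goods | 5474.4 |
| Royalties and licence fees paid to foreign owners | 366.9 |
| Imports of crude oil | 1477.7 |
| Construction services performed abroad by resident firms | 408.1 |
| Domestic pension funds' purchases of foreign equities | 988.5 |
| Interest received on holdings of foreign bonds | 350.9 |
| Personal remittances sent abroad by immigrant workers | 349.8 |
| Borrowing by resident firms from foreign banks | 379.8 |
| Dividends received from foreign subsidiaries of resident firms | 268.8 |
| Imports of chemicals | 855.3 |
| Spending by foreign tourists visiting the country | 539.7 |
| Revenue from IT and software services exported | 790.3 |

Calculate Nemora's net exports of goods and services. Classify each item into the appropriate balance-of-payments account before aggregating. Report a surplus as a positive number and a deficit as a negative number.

Goods: 5474.4 - 632.9 - 855.3 - 1477.7 = 2508.5
Services: 790.3 - 366.9 + 539.7 + 184.7 + 408.1 = 1555.9
Trade balance = 2508.5 + 1555.9 = 4064.4
(Excluded from the trade balance — primary income: compensation earned by residents employed abroad 97.7, reinvested earnings on direct investment abroad 403.0, profits repatriated by foreign-owned firms operating domestically 484.3, interest received on holdings of foreign bonds 350.9, dividends received from foreign subsidiaries of resident firms 268.8; financial account: foreign purchases of equities on the domestic stock exchange 805.9, increase in resident deposits held at foreign banks 419.9, domestic pension funds' purchases of foreign equities 988.5, borrowing by resident firms from foreign banks 379.8; capital account: capital transfers received from emigrants 138.7, debt forgiveness received from foreign official creditors 212.0; secondary income: personal remittances sent abroad by immigrant workers 349.8.)

4064.4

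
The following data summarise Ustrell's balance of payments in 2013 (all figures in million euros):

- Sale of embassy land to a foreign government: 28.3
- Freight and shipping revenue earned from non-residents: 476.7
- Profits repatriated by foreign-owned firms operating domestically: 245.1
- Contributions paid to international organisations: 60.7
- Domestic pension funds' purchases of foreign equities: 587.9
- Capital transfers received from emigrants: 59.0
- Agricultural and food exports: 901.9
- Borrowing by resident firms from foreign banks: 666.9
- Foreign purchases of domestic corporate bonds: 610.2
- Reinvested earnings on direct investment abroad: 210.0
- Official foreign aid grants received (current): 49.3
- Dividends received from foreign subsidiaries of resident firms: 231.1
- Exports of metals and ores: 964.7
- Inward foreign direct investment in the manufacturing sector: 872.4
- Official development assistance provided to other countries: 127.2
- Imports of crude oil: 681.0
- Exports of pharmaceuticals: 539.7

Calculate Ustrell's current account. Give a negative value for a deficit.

2259.4

Goods: 901.9 + 964.7 + 539.7 - 681.0 = 1725.3
Services: 476.7
Primary income: 231.1 + 210.0 - 245.1 = 196.0
Secondary income: 49.3 - 60.7 - 127.2 = -138.6
Current account = 1725.3 + 476.7 + 196.0 + (-138.6) = 2259.4
(Excluded from the current account — capital account: sale of embassy land to a foreign government 28.3, capital transfers received from emigrants 59.0; financial account: domestic pension funds' purchases of foreign equities 587.9, borrowing by resident firms from foreign banks 666.9, foreign purchases of domestic corporate bonds 610.2, inward foreign direct investment in the manufacturing sector 872.4.)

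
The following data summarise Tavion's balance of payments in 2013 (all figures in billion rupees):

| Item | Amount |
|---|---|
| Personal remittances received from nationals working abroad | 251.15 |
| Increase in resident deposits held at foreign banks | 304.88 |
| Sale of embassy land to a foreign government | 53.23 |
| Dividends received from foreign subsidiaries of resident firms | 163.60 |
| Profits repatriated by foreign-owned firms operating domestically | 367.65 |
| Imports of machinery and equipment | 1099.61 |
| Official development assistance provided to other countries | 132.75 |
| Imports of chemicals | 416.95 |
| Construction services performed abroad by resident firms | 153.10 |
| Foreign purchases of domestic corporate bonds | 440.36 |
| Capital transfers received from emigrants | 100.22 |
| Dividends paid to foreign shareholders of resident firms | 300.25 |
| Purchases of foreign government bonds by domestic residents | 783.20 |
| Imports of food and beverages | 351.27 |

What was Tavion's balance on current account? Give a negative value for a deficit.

-2100.63

Goods: -351.27 - 1099.61 - 416.95 = -1867.83
Services: 153.10
Primary income: -300.25 + 163.60 - 367.65 = -504.30
Secondary income: -132.75 + 251.15 = 118.40
Current account = (-1867.83) + 153.10 + (-504.30) + 118.40 = -2100.63
(Excluded from the current account — financial account: increase in resident deposits held at foreign banks 304.88, foreign purchases of domestic corporate bonds 440.36, purchases of foreign government bonds by domestic residents 783.20; capital account: sale of embassy land to a foreign government 53.23, capital transfers received from emigrants 100.22.)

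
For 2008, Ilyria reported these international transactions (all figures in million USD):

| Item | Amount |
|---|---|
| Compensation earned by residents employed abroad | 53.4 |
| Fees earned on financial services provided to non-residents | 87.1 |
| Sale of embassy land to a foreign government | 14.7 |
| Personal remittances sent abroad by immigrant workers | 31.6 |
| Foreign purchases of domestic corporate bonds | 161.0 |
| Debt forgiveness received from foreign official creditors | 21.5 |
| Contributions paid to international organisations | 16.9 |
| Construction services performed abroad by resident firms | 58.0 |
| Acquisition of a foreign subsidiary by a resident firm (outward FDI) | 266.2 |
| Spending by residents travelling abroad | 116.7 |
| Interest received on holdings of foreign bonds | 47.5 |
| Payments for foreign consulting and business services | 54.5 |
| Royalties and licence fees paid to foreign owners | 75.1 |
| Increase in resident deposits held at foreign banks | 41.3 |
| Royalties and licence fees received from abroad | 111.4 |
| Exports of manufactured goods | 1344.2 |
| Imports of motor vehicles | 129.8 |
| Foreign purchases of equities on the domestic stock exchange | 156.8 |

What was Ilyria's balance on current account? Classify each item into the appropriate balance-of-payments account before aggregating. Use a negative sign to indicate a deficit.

Goods: 1344.2 - 129.8 = 1214.4
Services: -54.5 + 87.1 - 116.7 + 111.4 + 58.0 - 75.1 = 10.2
Primary income: 47.5 + 53.4 = 100.9
Secondary income: -31.6 - 16.9 = -48.5
Current account = 1214.4 + 10.2 + 100.9 + (-48.5) = 1277.0
(Excluded from the current account — capital account: sale of embassy land to a foreign government 14.7, debt forgiveness received from foreign official creditors 21.5; financial account: foreign purchases of domestic corporate bonds 161.0, acquisition of a foreign subsidiary by a resident firm (outward FDI) 266.2, increase in resident deposits held at foreign banks 41.3, foreign purchases of equities on the domestic stock exchange 156.8.)

1277.0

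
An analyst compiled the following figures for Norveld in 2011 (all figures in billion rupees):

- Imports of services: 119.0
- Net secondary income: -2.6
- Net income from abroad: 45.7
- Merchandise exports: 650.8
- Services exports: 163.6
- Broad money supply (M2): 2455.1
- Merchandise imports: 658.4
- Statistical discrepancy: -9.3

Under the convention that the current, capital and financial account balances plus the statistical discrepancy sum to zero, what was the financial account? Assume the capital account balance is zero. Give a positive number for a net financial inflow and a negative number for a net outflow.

Goods balance = 650.8 - 658.4 = -7.6
Services balance = 163.6 - 119.0 = 44.6
Trade balance (goods + services) = -7.6 + 44.6 = 37.0
Net primary income = 45.7
Net secondary income = -2.6
Current account = 37.0 + 45.7 + (-2.6) = 80.1
Financial account = -(80.1 + (-9.3)) = -70.8

-70.8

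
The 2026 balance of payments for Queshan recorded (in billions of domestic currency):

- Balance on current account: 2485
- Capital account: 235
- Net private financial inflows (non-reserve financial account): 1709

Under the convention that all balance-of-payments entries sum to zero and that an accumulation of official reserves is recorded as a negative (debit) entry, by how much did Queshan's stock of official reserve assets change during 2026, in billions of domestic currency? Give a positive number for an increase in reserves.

4429

Official reserve transactions balance = -(2485 + 235 + 1709) = -4429
An accumulation of reserves is recorded as a debit (negative entry), so the change in the stock of reserves is the negative of that balance.
Change in official reserves = -(-4429) = 4429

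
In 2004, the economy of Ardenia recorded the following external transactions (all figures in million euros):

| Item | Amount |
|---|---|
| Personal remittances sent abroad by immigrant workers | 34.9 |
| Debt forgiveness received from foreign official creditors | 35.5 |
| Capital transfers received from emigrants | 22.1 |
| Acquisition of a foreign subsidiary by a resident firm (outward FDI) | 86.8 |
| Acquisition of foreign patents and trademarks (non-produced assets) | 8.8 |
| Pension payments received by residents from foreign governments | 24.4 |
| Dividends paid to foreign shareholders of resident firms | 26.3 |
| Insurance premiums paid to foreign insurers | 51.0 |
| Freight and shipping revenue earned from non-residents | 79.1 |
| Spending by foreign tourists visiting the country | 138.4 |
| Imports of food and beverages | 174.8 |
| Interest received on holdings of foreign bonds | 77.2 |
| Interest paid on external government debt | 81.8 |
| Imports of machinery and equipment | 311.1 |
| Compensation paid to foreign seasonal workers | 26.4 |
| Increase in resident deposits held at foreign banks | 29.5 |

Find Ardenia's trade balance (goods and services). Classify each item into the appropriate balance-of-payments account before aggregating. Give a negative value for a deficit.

Goods: -174.8 - 311.1 = -485.9
Services: -51.0 + 138.4 + 79.1 = 166.5
Trade balance = -485.9 + 166.5 = -319.4
(Excluded from the trade balance — secondary income: personal remittances sent abroad by immigrant workers 34.9, pension payments received by residents from foreign governments 24.4; capital account: debt forgiveness received from foreign official creditors 35.5, capital transfers received from emigrants 22.1, acquisition of foreign patents and trademarks (non-produced assets) 8.8; financial account: acquisition of a foreign subsidiary by a resident firm (outward FDI) 86.8, increase in resident deposits held at foreign banks 29.5; primary income: dividends paid to foreign shareholders of resident firms 26.3, interest received on holdings of foreign bonds 77.2, interest paid on external government debt 81.8, compensation paid to foreign seasonal workers 26.4.)

-319.4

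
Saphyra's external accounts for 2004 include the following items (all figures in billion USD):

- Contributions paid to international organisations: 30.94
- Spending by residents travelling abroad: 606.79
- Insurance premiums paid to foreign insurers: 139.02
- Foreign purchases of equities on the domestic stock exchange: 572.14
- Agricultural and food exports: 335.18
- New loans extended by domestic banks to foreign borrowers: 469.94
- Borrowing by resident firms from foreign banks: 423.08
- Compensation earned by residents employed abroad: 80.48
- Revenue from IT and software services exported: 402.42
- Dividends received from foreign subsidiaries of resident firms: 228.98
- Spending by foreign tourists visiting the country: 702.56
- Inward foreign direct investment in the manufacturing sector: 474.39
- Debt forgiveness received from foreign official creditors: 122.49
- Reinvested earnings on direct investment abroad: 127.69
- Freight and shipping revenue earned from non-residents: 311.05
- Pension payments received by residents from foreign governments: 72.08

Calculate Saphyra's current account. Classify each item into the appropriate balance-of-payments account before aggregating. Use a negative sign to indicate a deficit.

Goods: 335.18
Services: 402.42 - 606.79 + 702.56 + 311.05 - 139.02 = 670.22
Primary income: 127.69 + 80.48 + 228.98 = 437.15
Secondary income: -30.94 + 72.08 = 41.14
Current account = 335.18 + 670.22 + 437.15 + 41.14 = 1483.69
(Excluded from the current account — financial account: foreign purchases of equities on the domestic stock exchange 572.14, new loans extended by domestic banks to foreign borrowers 469.94, borrowing by resident firms from foreign banks 423.08, inward foreign direct investment in the manufacturing sector 474.39; capital account: debt forgiveness received from foreign official creditors 122.49.)

1483.69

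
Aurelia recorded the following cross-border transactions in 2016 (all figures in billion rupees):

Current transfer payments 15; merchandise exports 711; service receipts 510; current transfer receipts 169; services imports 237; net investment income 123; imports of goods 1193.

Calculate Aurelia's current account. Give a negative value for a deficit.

68

Goods balance = 711 - 1193 = -482
Services balance = 510 - 237 = 273
Trade balance (goods + services) = -482 + 273 = -209
Net primary income = 123
Net secondary income = 169 - 15 = 154
Current account = -209 + 123 + 154 = 68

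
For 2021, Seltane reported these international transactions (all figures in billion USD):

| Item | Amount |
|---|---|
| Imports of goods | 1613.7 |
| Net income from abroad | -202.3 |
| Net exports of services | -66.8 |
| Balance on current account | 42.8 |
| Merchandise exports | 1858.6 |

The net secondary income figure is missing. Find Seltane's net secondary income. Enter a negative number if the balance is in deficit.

67.0

Current account = goods balance + services balance + net primary income + net secondary income
Sum of the known components = -24.2
Net secondary income = CA - (known components) = 42.8 - (-24.2) = 67.0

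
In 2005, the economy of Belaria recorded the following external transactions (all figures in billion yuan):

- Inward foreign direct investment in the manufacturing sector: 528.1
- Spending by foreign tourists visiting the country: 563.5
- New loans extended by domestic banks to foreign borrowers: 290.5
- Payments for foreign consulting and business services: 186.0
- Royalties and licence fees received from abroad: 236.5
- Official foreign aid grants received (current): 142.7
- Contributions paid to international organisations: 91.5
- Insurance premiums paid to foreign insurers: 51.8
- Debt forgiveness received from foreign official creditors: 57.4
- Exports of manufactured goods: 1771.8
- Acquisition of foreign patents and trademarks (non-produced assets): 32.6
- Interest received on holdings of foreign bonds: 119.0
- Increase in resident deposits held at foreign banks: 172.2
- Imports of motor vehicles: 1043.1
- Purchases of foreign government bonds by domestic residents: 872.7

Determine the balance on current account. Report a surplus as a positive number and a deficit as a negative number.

Goods: -1043.1 + 1771.8 = 728.7
Services: -186.0 - 51.8 + 563.5 + 236.5 = 562.2
Primary income: 119.0
Secondary income: -91.5 + 142.7 = 51.2
Current account = 728.7 + 562.2 + 119.0 + 51.2 = 1461.1
(Excluded from the current account — financial account: inward foreign direct investment in the manufacturing sector 528.1, new loans extended by domestic banks to foreign borrowers 290.5, increase in resident deposits held at foreign banks 172.2, purchases of foreign government bonds by domestic residents 872.7; capital account: debt forgiveness received from foreign official creditors 57.4, acquisition of foreign patents and trademarks (non-produced assets) 32.6.)

1461.1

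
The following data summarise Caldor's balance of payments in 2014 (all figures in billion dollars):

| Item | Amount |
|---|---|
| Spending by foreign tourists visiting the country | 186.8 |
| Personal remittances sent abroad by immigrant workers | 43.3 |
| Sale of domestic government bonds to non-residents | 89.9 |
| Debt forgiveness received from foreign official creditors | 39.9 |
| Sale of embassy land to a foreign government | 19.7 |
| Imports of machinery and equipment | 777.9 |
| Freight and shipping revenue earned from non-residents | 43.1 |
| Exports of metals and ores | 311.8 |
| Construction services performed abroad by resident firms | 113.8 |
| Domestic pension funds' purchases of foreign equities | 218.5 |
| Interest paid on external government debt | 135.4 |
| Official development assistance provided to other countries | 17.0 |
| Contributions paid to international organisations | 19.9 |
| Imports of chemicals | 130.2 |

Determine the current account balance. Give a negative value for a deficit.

-468.2

Goods: 311.8 - 130.2 - 777.9 = -596.3
Services: 186.8 + 43.1 + 113.8 = 343.7
Primary income: -135.4
Secondary income: -43.3 - 17.0 - 19.9 = -80.2
Current account = (-596.3) + 343.7 + (-135.4) + (-80.2) = -468.2
(Excluded from the current account — financial account: sale of domestic government bonds to non-residents 89.9, domestic pension funds' purchases of foreign equities 218.5; capital account: debt forgiveness received from foreign official creditors 39.9, sale of embassy land to a foreign government 19.7.)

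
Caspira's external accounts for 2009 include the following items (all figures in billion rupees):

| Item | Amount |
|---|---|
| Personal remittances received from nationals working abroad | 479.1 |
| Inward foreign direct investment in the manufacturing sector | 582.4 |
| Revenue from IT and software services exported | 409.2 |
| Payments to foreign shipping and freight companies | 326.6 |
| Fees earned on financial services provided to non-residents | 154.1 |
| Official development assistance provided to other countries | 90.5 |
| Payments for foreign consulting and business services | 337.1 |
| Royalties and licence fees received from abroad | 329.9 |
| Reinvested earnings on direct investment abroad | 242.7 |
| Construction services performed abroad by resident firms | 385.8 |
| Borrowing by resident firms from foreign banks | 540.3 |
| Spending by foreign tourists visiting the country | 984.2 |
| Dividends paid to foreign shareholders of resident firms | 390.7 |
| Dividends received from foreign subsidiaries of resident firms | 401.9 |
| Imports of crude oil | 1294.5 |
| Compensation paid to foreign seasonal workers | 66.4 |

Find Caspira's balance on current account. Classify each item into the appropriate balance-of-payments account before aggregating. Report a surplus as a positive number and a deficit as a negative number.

881.1

Goods: -1294.5
Services: 329.9 + 984.2 + 154.1 + 385.8 - 326.6 + 409.2 - 337.1 = 1599.5
Primary income: 242.7 - 66.4 - 390.7 + 401.9 = 187.5
Secondary income: 479.1 - 90.5 = 388.6
Current account = (-1294.5) + 1599.5 + 187.5 + 388.6 = 881.1
(Excluded from the current account — financial account: inward foreign direct investment in the manufacturing sector 582.4, borrowing by resident firms from foreign banks 540.3.)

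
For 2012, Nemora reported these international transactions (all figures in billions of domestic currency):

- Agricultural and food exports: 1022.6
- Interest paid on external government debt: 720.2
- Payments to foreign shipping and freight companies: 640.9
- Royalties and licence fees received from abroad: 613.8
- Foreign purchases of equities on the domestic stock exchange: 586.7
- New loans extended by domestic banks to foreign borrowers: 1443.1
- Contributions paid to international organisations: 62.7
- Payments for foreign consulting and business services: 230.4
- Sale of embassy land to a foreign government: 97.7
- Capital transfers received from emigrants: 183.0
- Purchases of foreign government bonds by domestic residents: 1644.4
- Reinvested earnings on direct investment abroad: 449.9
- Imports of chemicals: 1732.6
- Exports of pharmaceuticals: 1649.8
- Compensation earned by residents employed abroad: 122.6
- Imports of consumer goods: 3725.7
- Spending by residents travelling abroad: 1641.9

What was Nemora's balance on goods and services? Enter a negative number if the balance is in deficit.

Goods: 1022.6 - 3725.7 + 1649.8 - 1732.6 = -2785.9
Services: -1641.9 + 613.8 - 230.4 - 640.9 = -1899.4
Trade balance = -2785.9 + (-1899.4) = -4685.3
(Excluded from the trade balance — primary income: interest paid on external government debt 720.2, reinvested earnings on direct investment abroad 449.9, compensation earned by residents employed abroad 122.6; financial account: foreign purchases of equities on the domestic stock exchange 586.7, new loans extended by domestic banks to foreign borrowers 1443.1, purchases of foreign government bonds by domestic residents 1644.4; secondary income: contributions paid to international organisations 62.7; capital account: sale of embassy land to a foreign government 97.7, capital transfers received from emigrants 183.0.)

-4685.3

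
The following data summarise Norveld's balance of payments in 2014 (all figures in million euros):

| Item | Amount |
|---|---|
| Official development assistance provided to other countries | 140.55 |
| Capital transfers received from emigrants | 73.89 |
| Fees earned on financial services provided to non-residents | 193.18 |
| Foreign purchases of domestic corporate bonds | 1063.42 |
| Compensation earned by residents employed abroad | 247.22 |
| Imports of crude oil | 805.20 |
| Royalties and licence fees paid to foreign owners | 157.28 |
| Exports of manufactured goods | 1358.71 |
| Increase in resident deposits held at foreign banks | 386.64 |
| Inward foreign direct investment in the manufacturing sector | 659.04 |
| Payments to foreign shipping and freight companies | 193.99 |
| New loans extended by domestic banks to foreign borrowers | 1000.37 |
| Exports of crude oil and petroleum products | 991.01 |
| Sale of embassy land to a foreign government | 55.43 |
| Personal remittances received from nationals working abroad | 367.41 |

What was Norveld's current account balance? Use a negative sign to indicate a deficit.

1860.51

Goods: -805.20 + 1358.71 + 991.01 = 1544.52
Services: -193.99 + 193.18 - 157.28 = -158.09
Primary income: 247.22
Secondary income: -140.55 + 367.41 = 226.86
Current account = 1544.52 + (-158.09) + 247.22 + 226.86 = 1860.51
(Excluded from the current account — capital account: capital transfers received from emigrants 73.89, sale of embassy land to a foreign government 55.43; financial account: foreign purchases of domestic corporate bonds 1063.42, increase in resident deposits held at foreign banks 386.64, inward foreign direct investment in the manufacturing sector 659.04, new loans extended by domestic banks to foreign borrowers 1000.37.)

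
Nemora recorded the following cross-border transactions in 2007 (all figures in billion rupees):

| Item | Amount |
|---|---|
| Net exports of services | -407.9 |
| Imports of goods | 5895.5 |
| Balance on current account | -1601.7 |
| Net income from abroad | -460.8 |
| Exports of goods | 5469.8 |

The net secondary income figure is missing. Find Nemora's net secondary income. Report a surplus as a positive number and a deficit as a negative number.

Current account = goods balance + services balance + net primary income + net secondary income
Sum of the known components = -1294.4
Net secondary income = CA - (known components) = -1601.7 - (-1294.4) = -307.3

-307.3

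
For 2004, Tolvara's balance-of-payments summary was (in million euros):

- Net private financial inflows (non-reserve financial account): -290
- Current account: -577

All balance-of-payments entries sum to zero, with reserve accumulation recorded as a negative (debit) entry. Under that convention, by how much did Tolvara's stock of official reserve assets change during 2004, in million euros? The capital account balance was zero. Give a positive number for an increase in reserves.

Official reserve transactions balance = -((-577) + (-290)) = 867
An accumulation of reserves is recorded as a debit (negative entry), so the change in the stock of reserves is the negative of that balance.
Change in official reserves = -(867) = -867

-867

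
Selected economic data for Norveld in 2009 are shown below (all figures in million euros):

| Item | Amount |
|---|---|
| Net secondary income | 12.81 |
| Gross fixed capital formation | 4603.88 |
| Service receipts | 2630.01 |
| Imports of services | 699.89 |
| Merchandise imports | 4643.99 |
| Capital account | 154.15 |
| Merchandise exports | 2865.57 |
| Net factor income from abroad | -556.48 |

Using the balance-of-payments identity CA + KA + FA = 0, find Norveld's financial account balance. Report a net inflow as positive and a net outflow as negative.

237.82

Goods balance = 2865.57 - 4643.99 = -1778.42
Services balance = 2630.01 - 699.89 = 1930.12
Trade balance (goods + services) = -1778.42 + 1930.12 = 151.70
Net primary income = -556.48
Net secondary income = 12.81
Current account = 151.70 + (-556.48) + 12.81 = -391.97
Financial account = -(-391.97 + 154.15) = 237.82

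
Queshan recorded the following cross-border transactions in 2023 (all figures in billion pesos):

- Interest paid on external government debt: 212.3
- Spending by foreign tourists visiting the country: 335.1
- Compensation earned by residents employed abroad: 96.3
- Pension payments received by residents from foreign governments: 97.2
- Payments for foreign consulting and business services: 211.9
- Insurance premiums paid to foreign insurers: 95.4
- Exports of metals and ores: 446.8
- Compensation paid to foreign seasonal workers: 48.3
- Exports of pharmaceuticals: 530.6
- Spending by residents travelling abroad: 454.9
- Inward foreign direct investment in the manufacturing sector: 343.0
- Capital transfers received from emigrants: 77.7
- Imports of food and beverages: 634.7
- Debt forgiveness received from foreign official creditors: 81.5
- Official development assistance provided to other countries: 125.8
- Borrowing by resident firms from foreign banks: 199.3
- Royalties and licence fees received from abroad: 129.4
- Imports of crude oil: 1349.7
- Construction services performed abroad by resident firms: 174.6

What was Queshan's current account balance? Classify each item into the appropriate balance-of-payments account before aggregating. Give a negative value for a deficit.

Goods: 530.6 + 446.8 - 1349.7 - 634.7 = -1007.0
Services: -95.4 - 211.9 + 174.6 + 129.4 + 335.1 - 454.9 = -123.1
Primary income: -212.3 - 48.3 + 96.3 = -164.3
Secondary income: 97.2 - 125.8 = -28.6
Current account = (-1007.0) + (-123.1) + (-164.3) + (-28.6) = -1323.0
(Excluded from the current account — financial account: inward foreign direct investment in the manufacturing sector 343.0, borrowing by resident firms from foreign banks 199.3; capital account: capital transfers received from emigrants 77.7, debt forgiveness received from foreign official creditors 81.5.)

-1323.0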